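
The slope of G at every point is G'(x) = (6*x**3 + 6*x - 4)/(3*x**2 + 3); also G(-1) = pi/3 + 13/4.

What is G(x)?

Check a candidate G(x) by differentiating: d/dx[G] must match the given G'(x).
A general antiderivative is x**2 - 4*atan(x)/3 + 1/4 + C.
The condition gives C = pi/3 + 13/4 - (pi/3 + 5/4) = 2.
So G(x) = x**2 - 4*atan(x)/3 + 9/4.
Check: d/dx[x**2 - 4*atan(x)/3 + 9/4] = (6*x**3 + 6*x - 4)/(3*x**2 + 3) = G'(x).

G(x) = x**2 - 4*atan(x)/3 + 9/4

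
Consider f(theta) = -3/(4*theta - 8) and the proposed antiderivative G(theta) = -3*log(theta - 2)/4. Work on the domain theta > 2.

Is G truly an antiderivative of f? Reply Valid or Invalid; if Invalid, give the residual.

Valid - differentiating G returns exactly f.

d/dtheta[G] = -3/(4*theta - 8)
This equals f(theta) exactly, so the claim holds.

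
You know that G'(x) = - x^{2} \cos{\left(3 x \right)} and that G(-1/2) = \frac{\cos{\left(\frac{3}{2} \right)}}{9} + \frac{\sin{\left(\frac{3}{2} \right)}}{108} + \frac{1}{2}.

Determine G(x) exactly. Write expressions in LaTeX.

G(x) = - \frac{x^{2} \sin{\left(3 x \right)}}{3} - \frac{2 x \cos{\left(3 x \right)}}{9} + \frac{2 \sin{\left(3 x \right)}}{27} + \frac{1}{2}

Any candidate G(x) must reproduce the stated G'(x) exactly.
A general antiderivative is - \frac{x^{2} \sin{\left(3 x \right)}}{3} - \frac{2 x \cos{\left(3 x \right)}}{9} + \frac{2 \sin{\left(3 x \right)}}{27} + C.
The condition gives C = \frac{\cos{\left(\frac{3}{2} \right)}}{9} + \frac{\sin{\left(\frac{3}{2} \right)}}{108} + \frac{1}{2} - (\frac{\cos{\left(\frac{3}{2} \right)}}{9} + \frac{\sin{\left(\frac{3}{2} \right)}}{108}) = \frac{1}{2}.
So G(x) = - \frac{x^{2} \sin{\left(3 x \right)}}{3} - \frac{2 x \cos{\left(3 x \right)}}{9} + \frac{2 \sin{\left(3 x \right)}}{27} + \frac{1}{2}.
Check: d/dx[- \frac{x^{2} \sin{\left(3 x \right)}}{3} - \frac{2 x \cos{\left(3 x \right)}}{9} + \frac{2 \sin{\left(3 x \right)}}{27} + \frac{1}{2}] = - x^{2} \cos{\left(3 x \right)} = G'(x).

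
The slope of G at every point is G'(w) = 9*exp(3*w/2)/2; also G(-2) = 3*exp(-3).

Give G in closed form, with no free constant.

A first test for any G(w): its w-derivative must equal the given G'(w).
A general antiderivative is 3*exp(3*w/2) + C.
The condition gives C = 3*exp(-3) - (3*exp(-3)) = 0.
So G(w) = 3*exp(3*w/2).
Check: d/dw[3*exp(3*w/2)] = 9*exp(3*w/2)/2 = G'(w).

G(w) = 3*exp(3*w/2)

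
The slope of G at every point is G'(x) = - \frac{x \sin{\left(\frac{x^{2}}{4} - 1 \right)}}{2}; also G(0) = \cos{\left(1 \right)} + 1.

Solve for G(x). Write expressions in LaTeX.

G(x) = \cos{\left(\frac{x^{2}}{4} - 1 \right)} + 1

The substitution u = \frac{x^{2}}{4} - 1 works: G'(x) is exactly (dG/du)*(du/dx) for that inner function.
A general antiderivative is \cos{\left(\frac{x^{2}}{4} - 1 \right)} + C.
The condition gives C = \cos{\left(1 \right)} + 1 - (\cos{\left(1 \right)}) = 1.
So G(x) = \cos{\left(\frac{x^{2}}{4} - 1 \right)} + 1.
Check: d/dx[\cos{\left(\frac{x^{2}}{4} - 1 \right)} + 1] = - \frac{x \sin{\left(\frac{x^{2}}{4} - 1 \right)}}{2} = G'(x).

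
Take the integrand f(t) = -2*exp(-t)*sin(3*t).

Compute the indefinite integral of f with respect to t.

A candidate is checked by its d/dt: the result must match f(t).
Check: d/dt[(sin(3*t) + 3*cos(3*t))*exp(-t)/5] = -2*exp(-t)*sin(3*t) = f(t).

F(t) = (sin(3*t) + 3*cos(3*t))*exp(-t)/5 + C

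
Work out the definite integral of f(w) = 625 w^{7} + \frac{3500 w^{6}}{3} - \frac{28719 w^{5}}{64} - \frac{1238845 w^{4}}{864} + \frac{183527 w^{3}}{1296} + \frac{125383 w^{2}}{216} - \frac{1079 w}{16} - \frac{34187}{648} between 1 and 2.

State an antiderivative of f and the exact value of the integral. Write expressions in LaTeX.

Antiderivative: F(w) = \frac{625 w^{8}}{8} + \frac{500 w^{7}}{3} - \frac{9573 w^{6}}{128} - \frac{247769 w^{5}}{864} + \frac{183527 w^{4}}{5184} + \frac{125383 w^{3}}{648} - \frac{1079 w^{2}}{32} - \frac{34187 w}{648}; value = \frac{302937839}{10368}

Integrate term by term and add the pieces.
F(w) = \frac{625 w^{8}}{8} + \frac{500 w^{7}}{3} - \frac{9573 w^{6}}{128} - \frac{247769 w^{5}}{864} + \frac{183527 w^{4}}{5184} + \frac{125383 w^{3}}{648} - \frac{1079 w^{2}}{32} - \frac{34187 w}{648} is an antiderivative of f.
Check: d/dw[\frac{625 w^{8}}{8} + \frac{500 w^{7}}{3} - \frac{9573 w^{6}}{128} - \frac{247769 w^{5}}{864} + \frac{183527 w^{4}}{5184} + \frac{125383 w^{3}}{648} - \frac{1079 w^{2}}{32} - \frac{34187 w}{648}] = 625 w^{7} + \frac{3500 w^{6}}{3} - \frac{28719 w^{5}}{64} - \frac{1238845 w^{4}}{864} + \frac{183527 w^{3}}{1296} + \frac{125383 w^{2}}{216} - \frac{1079 w}{16} - \frac{34187}{648} = f(w).
F(2) = \frac{18950237}{648}; F(1) = \frac{88651}{3456}.
Integral = F(2) - F(1) = \frac{302937839}{10368}.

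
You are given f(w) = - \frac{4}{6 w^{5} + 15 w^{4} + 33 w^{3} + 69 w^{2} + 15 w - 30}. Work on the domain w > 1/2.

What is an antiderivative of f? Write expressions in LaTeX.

An antiderivative is F(w) = - \frac{32 \log{\left(w - \frac{1}{2} \right)}}{945} + \frac{2 \log{\left(w + 1 \right)}}{27} - \frac{4 \log{\left(w + 2 \right)}}{135} - \frac{\log{\left(w^{2} + 5 \right)}}{189} + \frac{2 \sqrt{5} \operatorname{atan}{\left(\frac{\sqrt{5} w}{5} \right)}}{315}.

Factor the denominator (3 \left(w + 1\right) \left(w + 2\right) \left(2 w - 1\right) \left(w^{2} + 5\right)) and decompose: f = - \frac{2 \left(w - 3\right)}{189 \left(w^{2} + 5\right)} - \frac{64}{945 \left(2 w - 1\right)} - \frac{4}{135 \left(w + 2\right)} + \frac{2}{27 \left(w + 1\right)}; each piece integrates to a log, atan, or power term.
Check: d/dw[- \frac{32 \log{\left(w - \frac{1}{2} \right)}}{945} + \frac{2 \log{\left(w + 1 \right)}}{27} - \frac{4 \log{\left(w + 2 \right)}}{135} - \frac{\log{\left(w^{2} + 5 \right)}}{189} + \frac{2 \sqrt{5} \operatorname{atan}{\left(\frac{\sqrt{5} w}{5} \right)}}{315}] = - \frac{4}{6 w^{5} + 15 w^{4} + 33 w^{3} + 69 w^{2} + 15 w - 30} = f(w).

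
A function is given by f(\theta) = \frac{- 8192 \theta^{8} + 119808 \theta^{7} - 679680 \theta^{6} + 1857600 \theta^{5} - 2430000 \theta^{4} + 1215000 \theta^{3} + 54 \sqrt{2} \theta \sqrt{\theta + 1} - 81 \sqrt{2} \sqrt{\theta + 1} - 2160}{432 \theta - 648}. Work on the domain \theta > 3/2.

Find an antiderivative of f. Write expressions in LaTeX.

An antiderivative is F(\theta) = - \frac{256 \theta^{8} - 3840 \theta^{7} + 21600 \theta^{6} - 54000 \theta^{5} + 50625 \theta^{4} - 9 \sqrt{2} \theta \sqrt{\theta + 1} - 9 \sqrt{2} \sqrt{\theta + 1} + 540 \log{\left(\theta - \frac{3}{2} \right)}}{108}.

Check any antiderivative F(\theta) by computing F'(\theta) and comparing it with f(\theta).
Check: d/d\theta[- \frac{256 \theta^{8} - 3840 \theta^{7} + 21600 \theta^{6} - 54000 \theta^{5} + 50625 \theta^{4} - 9 \sqrt{2} \theta \sqrt{\theta + 1} - 9 \sqrt{2} \sqrt{\theta + 1} + 540 \log{\left(\theta - \frac{3}{2} \right)}}{108}] = \frac{- 8192 \theta^{8} \sqrt{\theta + 1} + 119808 \theta^{7} \sqrt{\theta + 1} - 679680 \theta^{6} \sqrt{\theta + 1} + 1857600 \theta^{5} \sqrt{\theta + 1} - 2430000 \theta^{4} \sqrt{\theta + 1} + 1215000 \theta^{3} \sqrt{\theta + 1} + 54 \sqrt{2} \theta^{2} - 27 \sqrt{2} \theta - 2160 \sqrt{\theta + 1} - 81 \sqrt{2}}{432 \theta \sqrt{\theta + 1} - 648 \sqrt{\theta + 1}}, which equals f(\theta).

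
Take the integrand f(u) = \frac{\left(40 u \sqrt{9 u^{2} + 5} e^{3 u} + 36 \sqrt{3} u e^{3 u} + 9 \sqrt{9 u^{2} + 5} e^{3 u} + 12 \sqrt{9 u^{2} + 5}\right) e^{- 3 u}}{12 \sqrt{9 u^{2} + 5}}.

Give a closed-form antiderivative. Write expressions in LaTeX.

An antiderivative is F(u) = \frac{\left(20 u^{2} e^{3 u} + 9 u e^{3 u} + 4 \sqrt{3} \sqrt{9 u^{2} + 5} e^{3 u} - 4\right) e^{- 3 u}}{12}.

Check any antiderivative F(u) by computing F'(u) and comparing it with f(u).
Check: d/du[\frac{\left(20 u^{2} e^{3 u} + 9 u e^{3 u} + 4 \sqrt{3} \sqrt{9 u^{2} + 5} e^{3 u} - 4\right) e^{- 3 u}}{12}] = \frac{\left(40 u \sqrt{9 u^{2} + 5} e^{3 u} + 36 \sqrt{3} u e^{3 u} + 9 \sqrt{9 u^{2} + 5} e^{3 u} + 12 \sqrt{9 u^{2} + 5}\right) e^{- 3 u}}{12 \sqrt{9 u^{2} + 5}} = f(u).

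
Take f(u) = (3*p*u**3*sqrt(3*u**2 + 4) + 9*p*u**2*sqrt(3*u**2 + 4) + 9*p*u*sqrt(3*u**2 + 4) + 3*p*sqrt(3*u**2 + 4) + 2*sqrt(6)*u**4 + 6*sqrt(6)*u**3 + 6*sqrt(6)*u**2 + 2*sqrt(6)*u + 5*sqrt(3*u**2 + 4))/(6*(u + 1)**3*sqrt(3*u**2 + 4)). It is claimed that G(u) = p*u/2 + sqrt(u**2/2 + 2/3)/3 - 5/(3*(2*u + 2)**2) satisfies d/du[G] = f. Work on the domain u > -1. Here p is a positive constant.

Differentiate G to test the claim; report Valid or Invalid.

d/du[G] = (3*p*u**3*sqrt(3*u**2 + 4) + 9*p*u**2*sqrt(3*u**2 + 4) + 9*p*u*sqrt(3*u**2 + 4) + 3*p*sqrt(3*u**2 + 4) + sqrt(6)*u**4 + 3*sqrt(6)*u**3 + 3*sqrt(6)*u**2 + sqrt(6)*u + 5*sqrt(3*u**2 + 4))/(6*u**3*sqrt(3*u**2 + 4) + 18*u**2*sqrt(3*u**2 + 4) + 18*u*sqrt(3*u**2 + 4) + 6*sqrt(3*u**2 + 4))
d/du[G] - f(u) = -sqrt(6)*u*sqrt(3*u**2 + 4)/(18*u**2 + 24) != 0.

Invalid: d/du[G] - f = -sqrt(6)*u*sqrt(3*u**2 + 4)/(18*u**2 + 24), which is not 0.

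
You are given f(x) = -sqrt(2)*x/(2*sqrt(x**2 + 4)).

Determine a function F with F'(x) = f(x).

An antiderivative is F(x) = -sqrt(x**2/2 + 2).

f matches the chain-rule pattern g'(h)*h' with inner function h(x) = x**2/2 + 2; substituting u = h(x) collapses the integral.
Check: d/dx[-sqrt(x**2/2 + 2)] = -sqrt(2)*x/(2*sqrt(x**2 + 4)) = f(x).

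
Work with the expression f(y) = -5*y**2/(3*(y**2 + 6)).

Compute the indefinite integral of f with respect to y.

A first test for any F(y): its y-derivative must equal f(y) identically.
Check: d/dy[-5*y/3 + 5*sqrt(6)*atan(sqrt(6)*y/6)/3] = -5*y**2/(3*y**2 + 18), which equals f(y).

F(y) = -5*y/3 + 5*sqrt(6)*atan(sqrt(6)*y/6)/3 + C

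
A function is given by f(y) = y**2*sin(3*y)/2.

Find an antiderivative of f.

Any candidate F(y) must reproduce f(y) exactly when differentiated.
Check: d/dy[-(9*y**2*cos(3*y) - 6*y*sin(3*y) - 2*cos(3*y))/54] = y**2*sin(3*y)/2 = f(y).

An antiderivative is F(y) = -(9*y**2*cos(3*y) - 6*y*sin(3*y) - 2*cos(3*y))/54.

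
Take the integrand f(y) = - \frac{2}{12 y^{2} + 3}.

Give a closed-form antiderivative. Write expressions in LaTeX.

An antiderivative is F(y) = - \frac{\operatorname{atan}{\left(2 y \right)}}{3}.

A candidate is checked by its d/dy: the result must match f(y).
Check: d/dy[- \frac{\operatorname{atan}{\left(2 y \right)}}{3}] = - \frac{2}{12 y^{2} + 3} = f(y).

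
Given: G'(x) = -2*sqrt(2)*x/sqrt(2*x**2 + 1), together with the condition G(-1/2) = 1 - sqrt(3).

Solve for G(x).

G'(x) matches the chain-rule pattern g'(h)*h' with inner function h(x) = x**2 + 1/2; substituting u = h(x) collapses the integral.
A general antiderivative is -2*sqrt(x**2 + 1/2) + C.
The condition gives C = 1 - sqrt(3) - (-sqrt(3)) = 1.
So G(x) = sqrt(2)*(-2*sqrt(2*x**2 + 1) + sqrt(2))/2.
Check: d/dx[sqrt(2)*(-2*sqrt(2*x**2 + 1) + sqrt(2))/2] = -2*sqrt(2)*x/sqrt(2*x**2 + 1) = G'(x).

G(x) = sqrt(2)*(-2*sqrt(2*x**2 + 1) + sqrt(2))/2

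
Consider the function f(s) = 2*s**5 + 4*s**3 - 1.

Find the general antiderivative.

F(s) = s*(s**5 + 3*s**3 - 3)/3 + C

The integrand splits into summands that can be handled one at a time.
Check: d/ds[s*(s**5 + 3*s**3 - 3)/3] = 2*s**5 + 4*s**3 - 1 = f(s).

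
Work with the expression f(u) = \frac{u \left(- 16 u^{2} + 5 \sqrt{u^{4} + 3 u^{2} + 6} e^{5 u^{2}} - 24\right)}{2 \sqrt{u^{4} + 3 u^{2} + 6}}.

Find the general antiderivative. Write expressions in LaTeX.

F(u) = \frac{- 16 \sqrt{u^{4} + 3 u^{2} + 6} + e^{5 u^{2}}}{4} + C

Since d/du undoes antidifferentiation here, F'(u) = f(u) is required of F(u).
Check: d/du[\frac{- 16 \sqrt{u^{4} + 3 u^{2} + 6} + e^{5 u^{2}}}{4}] = \frac{- 16 u^{3} + 5 u \sqrt{u^{4} + 3 u^{2} + 6} e^{5 u^{2}} - 24 u}{2 \sqrt{u^{4} + 3 u^{2} + 6}}, which equals f(u).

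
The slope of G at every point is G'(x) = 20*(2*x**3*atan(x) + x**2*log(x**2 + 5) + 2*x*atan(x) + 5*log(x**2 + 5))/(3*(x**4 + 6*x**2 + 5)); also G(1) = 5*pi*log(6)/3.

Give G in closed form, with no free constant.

G(x) = 20*log(x**2 + 5)*atan(x)/3

Recognize the product-rule pattern: G'(x) = u'v + uv' with u = 20*atan(x)/3, v = log(x**2 + 5), so integration by parts undoes it.
A general antiderivative is 20*log(x**2 + 5)*atan(x)/3 + C.
The condition gives C = 5*pi*log(6)/3 - (5*pi*log(6)/3) = 0.
So G(x) = 20*log(x**2 + 5)*atan(x)/3.
Check: d/dx[20*log(x**2 + 5)*atan(x)/3] = (40*x**3*atan(x) + 20*x**2*log(x**2 + 5) + 40*x*atan(x) + 100*log(x**2 + 5))/(3*x**4 + 18*x**2 + 15), which equals G'(x).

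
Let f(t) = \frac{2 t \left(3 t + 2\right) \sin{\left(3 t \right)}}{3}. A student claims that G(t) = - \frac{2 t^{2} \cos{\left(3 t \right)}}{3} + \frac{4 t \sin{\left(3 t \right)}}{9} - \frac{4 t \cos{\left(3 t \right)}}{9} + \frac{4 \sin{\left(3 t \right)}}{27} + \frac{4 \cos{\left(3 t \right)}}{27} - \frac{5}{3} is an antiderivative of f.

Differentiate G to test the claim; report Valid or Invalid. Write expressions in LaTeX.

d/dt[G] = 2 t^{2} \sin{\left(3 t \right)} + \frac{4 t \sin{\left(3 t \right)}}{3}
This equals f(t) exactly, so the claim holds.

Valid. The derivative of G reproduces f.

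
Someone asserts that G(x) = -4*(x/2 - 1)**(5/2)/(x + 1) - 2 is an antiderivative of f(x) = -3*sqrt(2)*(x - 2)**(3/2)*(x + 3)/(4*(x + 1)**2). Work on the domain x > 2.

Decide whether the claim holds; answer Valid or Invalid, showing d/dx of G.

d/dx[G] = (-3*x**2*sqrt(x - 2) - 3*x*sqrt(x - 2) + 18*sqrt(x - 2))/(2*sqrt(2)*x**2 + 4*sqrt(2)*x + 2*sqrt(2))
This equals f(x) exactly, so the claim holds.

Valid - the claim checks out under differentiation.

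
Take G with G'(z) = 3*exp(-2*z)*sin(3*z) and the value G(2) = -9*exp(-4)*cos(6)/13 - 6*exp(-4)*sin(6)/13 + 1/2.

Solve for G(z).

Whatever form G(z) takes, its d/dz must return the stated G'(z).
A general antiderivative is -6*exp(-2*z)*sin(3*z)/13 - 9*exp(-2*z)*cos(3*z)/13 + C.
The condition gives C = -9*exp(-4)*cos(6)/13 - 6*exp(-4)*sin(6)/13 + 1/2 - (-9*exp(-4)*cos(6)/13 - 6*exp(-4)*sin(6)/13) = 1/2.
So G(z) = (13*exp(2*z) - 12*sin(3*z) - 18*cos(3*z))*exp(-2*z)/26.
Check: d/dz[(13*exp(2*z) - 12*sin(3*z) - 18*cos(3*z))*exp(-2*z)/26] = 3*exp(-2*z)*sin(3*z) = G'(z).

G(z) = (13*exp(2*z) - 12*sin(3*z) - 18*cos(3*z))*exp(-2*z)/26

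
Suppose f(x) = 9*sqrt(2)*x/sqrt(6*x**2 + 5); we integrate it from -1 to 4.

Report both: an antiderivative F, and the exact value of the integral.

f matches the chain-rule pattern g'(h)*h' with inner function h(x) = 3*x**2 + 5/2; substituting u = h(x) collapses the integral.
F(x) = 3*sqrt(3*x**2 + 5/2) is an antiderivative of f.
Check: d/dx[3*sqrt(3*x**2 + 5/2)] = 9*sqrt(2)*x/sqrt(6*x**2 + 5) = f(x).
F(4) = 3*sqrt(202)/2; F(-1) = 3*sqrt(22)/2.
Integral = F(4) - F(-1) = -3*sqrt(22)/2 + 3*sqrt(202)/2.

Antiderivative: F(x) = 3*sqrt(3*x**2 + 5/2); value = -3*sqrt(22)/2 + 3*sqrt(202)/2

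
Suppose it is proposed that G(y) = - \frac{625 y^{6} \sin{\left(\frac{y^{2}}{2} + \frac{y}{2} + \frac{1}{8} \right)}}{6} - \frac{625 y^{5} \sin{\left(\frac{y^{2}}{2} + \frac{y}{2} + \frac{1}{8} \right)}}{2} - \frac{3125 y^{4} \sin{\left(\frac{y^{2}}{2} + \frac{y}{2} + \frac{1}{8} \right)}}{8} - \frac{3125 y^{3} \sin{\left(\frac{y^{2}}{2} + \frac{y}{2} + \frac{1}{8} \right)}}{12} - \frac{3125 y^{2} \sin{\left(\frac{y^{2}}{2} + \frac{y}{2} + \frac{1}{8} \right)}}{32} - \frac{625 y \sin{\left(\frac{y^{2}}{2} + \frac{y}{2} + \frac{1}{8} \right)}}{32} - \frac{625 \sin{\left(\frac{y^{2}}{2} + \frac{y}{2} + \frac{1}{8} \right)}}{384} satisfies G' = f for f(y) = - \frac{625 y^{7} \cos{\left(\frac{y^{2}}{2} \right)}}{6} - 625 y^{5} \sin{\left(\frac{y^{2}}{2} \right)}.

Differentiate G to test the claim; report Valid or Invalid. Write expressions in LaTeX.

d/dy[G] = - \frac{625 y^{7} \cos{\left(\frac{y^{2}}{2} + \frac{y}{2} + \frac{1}{8} \right)}}{6} - \frac{4375 y^{6} \cos{\left(\frac{y^{2}}{2} + \frac{y}{2} + \frac{1}{8} \right)}}{12} - 625 y^{5} \sin{\left(\frac{y^{2}}{2} + \frac{y}{2} + \frac{1}{8} \right)} - \frac{4375 y^{5} \cos{\left(\frac{y^{2}}{2} + \frac{y}{2} + \frac{1}{8} \right)}}{8} - \frac{3125 y^{4} \sin{\left(\frac{y^{2}}{2} + \frac{y}{2} + \frac{1}{8} \right)}}{2} - \frac{21875 y^{4} \cos{\left(\frac{y^{2}}{2} + \frac{y}{2} + \frac{1}{8} \right)}}{48} - \frac{3125 y^{3} \sin{\left(\frac{y^{2}}{2} + \frac{y}{2} + \frac{1}{8} \right)}}{2} - \frac{21875 y^{3} \cos{\left(\frac{y^{2}}{2} + \frac{y}{2} + \frac{1}{8} \right)}}{96} - \frac{3125 y^{2} \sin{\left(\frac{y^{2}}{2} + \frac{y}{2} + \frac{1}{8} \right)}}{4} - \frac{4375 y^{2} \cos{\left(\frac{y^{2}}{2} + \frac{y}{2} + \frac{1}{8} \right)}}{64} - \frac{3125 y \sin{\left(\frac{y^{2}}{2} + \frac{y}{2} + \frac{1}{8} \right)}}{16} - \frac{4375 y \cos{\left(\frac{y^{2}}{2} + \frac{y}{2} + \frac{1}{8} \right)}}{384} - \frac{625 \sin{\left(\frac{y^{2}}{2} + \frac{y}{2} + \frac{1}{8} \right)}}{32} - \frac{625 \cos{\left(\frac{y^{2}}{2} + \frac{y}{2} + \frac{1}{8} \right)}}{768}
d/dy[G] - f(y) = \frac{625 y^{7} \cos{\left(\frac{y^{2}}{2} \right)}}{6} - \frac{625 y^{7} \cos{\left(\frac{y^{2}}{2} + \frac{y}{2} + \frac{1}{8} \right)}}{6} - \frac{4375 y^{6} \cos{\left(\frac{y^{2}}{2} + \frac{y}{2} + \frac{1}{8} \right)}}{12} + 625 y^{5} \sin{\left(\frac{y^{2}}{2} \right)} - 625 y^{5} \sin{\left(\frac{y^{2}}{2} + \frac{y}{2} + \frac{1}{8} \right)} - \frac{4375 y^{5} \cos{\left(\frac{y^{2}}{2} + \frac{y}{2} + \frac{1}{8} \right)}}{8} - \frac{3125 y^{4} \sin{\left(\frac{y^{2}}{2} + \frac{y}{2} + \frac{1}{8} \right)}}{2} - \frac{21875 y^{4} \cos{\left(\frac{y^{2}}{2} + \frac{y}{2} + \frac{1}{8} \right)}}{48} - \frac{3125 y^{3} \sin{\left(\frac{y^{2}}{2} + \frac{y}{2} + \frac{1}{8} \right)}}{2} - \frac{21875 y^{3} \cos{\left(\frac{y^{2}}{2} + \frac{y}{2} + \frac{1}{8} \right)}}{96} - \frac{3125 y^{2} \sin{\left(\frac{y^{2}}{2} + \frac{y}{2} + \frac{1}{8} \right)}}{4} - \frac{4375 y^{2} \cos{\left(\frac{y^{2}}{2} + \frac{y}{2} + \frac{1}{8} \right)}}{64} - \frac{3125 y \sin{\left(\frac{y^{2}}{2} + \frac{y}{2} + \frac{1}{8} \right)}}{16} - \frac{4375 y \cos{\left(\frac{y^{2}}{2} + \frac{y}{2} + \frac{1}{8} \right)}}{384} - \frac{625 \sin{\left(\frac{y^{2}}{2} + \frac{y}{2} + \frac{1}{8} \right)}}{32} - \frac{625 \cos{\left(\frac{y^{2}}{2} + \frac{y}{2} + \frac{1}{8} \right)}}{768} != 0.

Invalid: d/dy[G] - f = \frac{625 y^{7} \cos{\left(\frac{y^{2}}{2} \right)}}{6} - \frac{625 y^{7} \cos{\left(\frac{y^{2}}{2} + \frac{y}{2} + \frac{1}{8} \right)}}{6} - \frac{4375 y^{6} \cos{\left(\frac{y^{2}}{2} + \frac{y}{2} + \frac{1}{8} \right)}}{12} + 625 y^{5} \sin{\left(\frac{y^{2}}{2} \right)} - 625 y^{5} \sin{\left(\frac{y^{2}}{2} + \frac{y}{2} + \frac{1}{8} \right)} - \frac{4375 y^{5} \cos{\left(\frac{y^{2}}{2} + \frac{y}{2} + \frac{1}{8} \right)}}{8} - \frac{3125 y^{4} \sin{\left(\frac{y^{2}}{2} + \frac{y}{2} + \frac{1}{8} \right)}}{2} - \frac{21875 y^{4} \cos{\left(\frac{y^{2}}{2} + \frac{y}{2} + \frac{1}{8} \right)}}{48} - \frac{3125 y^{3} \sin{\left(\frac{y^{2}}{2} + \frac{y}{2} + \frac{1}{8} \right)}}{2} - \frac{21875 y^{3} \cos{\left(\frac{y^{2}}{2} + \frac{y}{2} + \frac{1}{8} \right)}}{96} - \frac{3125 y^{2} \sin{\left(\frac{y^{2}}{2} + \frac{y}{2} + \frac{1}{8} \right)}}{4} - \frac{4375 y^{2} \cos{\left(\frac{y^{2}}{2} + \frac{y}{2} + \frac{1}{8} \right)}}{64} - \frac{3125 y \sin{\left(\frac{y^{2}}{2} + \frac{y}{2} + \frac{1}{8} \right)}}{16} - \frac{4375 y \cos{\left(\frac{y^{2}}{2} + \frac{y}{2} + \frac{1}{8} \right)}}{384} - \frac{625 \sin{\left(\frac{y^{2}}{2} + \frac{y}{2} + \frac{1}{8} \right)}}{32} - \frac{625 \cos{\left(\frac{y^{2}}{2} + \frac{y}{2} + \frac{1}{8} \right)}}{768}, which is not 0.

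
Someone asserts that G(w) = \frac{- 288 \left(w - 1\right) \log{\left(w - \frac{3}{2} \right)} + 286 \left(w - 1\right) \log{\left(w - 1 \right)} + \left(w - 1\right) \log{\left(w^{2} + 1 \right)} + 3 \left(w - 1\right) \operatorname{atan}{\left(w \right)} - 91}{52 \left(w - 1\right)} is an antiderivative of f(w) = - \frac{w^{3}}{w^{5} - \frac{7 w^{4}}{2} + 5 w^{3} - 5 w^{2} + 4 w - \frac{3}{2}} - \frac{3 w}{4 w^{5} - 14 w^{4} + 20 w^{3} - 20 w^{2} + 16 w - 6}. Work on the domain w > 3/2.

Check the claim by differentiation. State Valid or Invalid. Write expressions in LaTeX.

Valid. The derivative of G reproduces f.

d/dw[G] = \frac{- 4 w^{3} - 3 w}{4 w^{5} - 14 w^{4} + 20 w^{3} - 20 w^{2} + 16 w - 6}
This equals f(w) exactly, so the claim holds.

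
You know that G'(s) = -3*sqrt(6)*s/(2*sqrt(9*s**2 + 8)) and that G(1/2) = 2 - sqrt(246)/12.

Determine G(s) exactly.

G(s) = 2 - sqrt(3*s**2/2 + 4/3)

G'(s) matches the chain-rule pattern g'(h)*h' with inner function h(s) = 3*s**2/2 + 4/3; substituting u = h(s) collapses the integral.
A general antiderivative is -sqrt(3*s**2/2 + 4/3) + C.
The condition gives C = 2 - sqrt(246)/12 - (-sqrt(246)/12) = 2.
So G(s) = 2 - sqrt(3*s**2/2 + 4/3).
Check: d/ds[2 - sqrt(3*s**2/2 + 4/3)] = -3*sqrt(6)*s/(2*sqrt(9*s**2 + 8)) = G'(s).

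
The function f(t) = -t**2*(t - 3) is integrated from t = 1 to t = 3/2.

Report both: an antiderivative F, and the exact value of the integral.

For F(t) to be correct the identity F'(t) - f(t) = 0 must hold.
F(t) = t**3*(4 - t)/4 is an antiderivative of f.
Check: d/dt[t**3*(4 - t)/4] = -t**3 + 3*t**2, which equals f(t).
F(3/2) = 135/64; F(1) = 3/4.
Integral = F(3/2) - F(1) = 87/64.

Antiderivative: F(t) = t**3*(4 - t)/4; value = 87/64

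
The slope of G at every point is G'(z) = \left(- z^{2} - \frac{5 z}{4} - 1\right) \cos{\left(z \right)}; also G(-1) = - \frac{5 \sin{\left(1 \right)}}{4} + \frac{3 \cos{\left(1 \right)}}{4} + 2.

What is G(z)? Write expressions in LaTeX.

G(z) = - \frac{4 z^{2} \sin{\left(z \right)} + 5 z \sin{\left(z \right)} + 8 z \cos{\left(z \right)} - 4 \sin{\left(z \right)} + 5 \cos{\left(z \right)} - 8}{4}

The proposed G(z) is checked by its d/dz: the result must match the given G'(z).
A general antiderivative is - z^{2} \sin{\left(z \right)} - \frac{5 z \sin{\left(z \right)}}{4} - 2 z \cos{\left(z \right)} + \sin{\left(z \right)} - \frac{5 \cos{\left(z \right)}}{4} + C.
The condition gives C = - \frac{5 \sin{\left(1 \right)}}{4} + \frac{3 \cos{\left(1 \right)}}{4} + 2 - (- \frac{5 \sin{\left(1 \right)}}{4} + \frac{3 \cos{\left(1 \right)}}{4}) = 2.
So G(z) = - \frac{4 z^{2} \sin{\left(z \right)} + 5 z \sin{\left(z \right)} + 8 z \cos{\left(z \right)} - 4 \sin{\left(z \right)} + 5 \cos{\left(z \right)} - 8}{4}.
Check: d/dz[- \frac{4 z^{2} \sin{\left(z \right)} + 5 z \sin{\left(z \right)} + 8 z \cos{\left(z \right)} - 4 \sin{\left(z \right)} + 5 \cos{\left(z \right)} - 8}{4}] = - z^{2} \cos{\left(z \right)} - \frac{5 z \cos{\left(z \right)}}{4} - \cos{\left(z \right)}, which equals G'(z).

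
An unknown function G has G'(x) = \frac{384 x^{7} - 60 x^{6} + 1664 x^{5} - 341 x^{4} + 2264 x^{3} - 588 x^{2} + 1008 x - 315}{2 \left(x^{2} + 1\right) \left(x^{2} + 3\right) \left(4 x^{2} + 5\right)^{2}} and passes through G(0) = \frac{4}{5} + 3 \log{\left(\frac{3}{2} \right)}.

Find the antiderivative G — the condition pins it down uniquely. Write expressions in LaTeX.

G(x) = - \frac{- 24 x^{2} \log{\left(\frac{x^{4}}{2} + 2 x^{2} + \frac{3}{2} \right)} + 16 x^{2} \operatorname{atan}{\left(x \right)} + x - 30 \log{\left(\frac{x^{4}}{2} + 2 x^{2} + \frac{3}{2} \right)} + 20 \operatorname{atan}{\left(x \right)} - 8}{2 \left(4 x^{2} + 5\right)}

Since d/dx undoes antidifferentiation here, G(x) must give back the stated G'(x).
A general antiderivative is \frac{4 - \frac{x}{2}}{4 x^{2} + 5} + 3 \log{\left(\frac{x^{4}}{2} + 2 x^{2} + \frac{3}{2} \right)} - 2 \operatorname{atan}{\left(x \right)} + C.
The condition gives C = \frac{4}{5} + 3 \log{\left(\frac{3}{2} \right)} - (\frac{4}{5} + 3 \log{\left(\frac{3}{2} \right)}) = 0.
So G(x) = - \frac{- 24 x^{2} \log{\left(\frac{x^{4}}{2} + 2 x^{2} + \frac{3}{2} \right)} + 16 x^{2} \operatorname{atan}{\left(x \right)} + x - 30 \log{\left(\frac{x^{4}}{2} + 2 x^{2} + \frac{3}{2} \right)} + 20 \operatorname{atan}{\left(x \right)} - 8}{2 \left(4 x^{2} + 5\right)}.
Check: d/dx[- \frac{- 24 x^{2} \log{\left(\frac{x^{4}}{2} + 2 x^{2} + \frac{3}{2} \right)} + 16 x^{2} \operatorname{atan}{\left(x \right)} + x - 30 \log{\left(\frac{x^{4}}{2} + 2 x^{2} + \frac{3}{2} \right)} + 20 \operatorname{atan}{\left(x \right)} - 8}{2 \left(4 x^{2} + 5\right)}] = \frac{384 x^{7} - 60 x^{6} + 1664 x^{5} - 341 x^{4} + 2264 x^{3} - 588 x^{2} + 1008 x - 315}{32 x^{8} + 208 x^{6} + 466 x^{4} + 440 x^{2} + 150}, which equals G'(x).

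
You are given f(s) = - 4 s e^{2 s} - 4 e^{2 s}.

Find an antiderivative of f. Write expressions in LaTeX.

f has the shape u'v + uv' for u = - 2 s - 1 and v = e^{2 s} — it is the derivative of the product u*v.
Check: d/ds[- 2 s e^{2 s} - e^{2 s}] = - 4 s e^{2 s} - 4 e^{2 s} = f(s).

An antiderivative is F(s) = - 2 s e^{2 s} - e^{2 s}.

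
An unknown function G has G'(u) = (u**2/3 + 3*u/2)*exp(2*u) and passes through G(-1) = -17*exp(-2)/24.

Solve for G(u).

G(u) = (4*u**2 + 14*u - 7)*exp(2*u)/24

G'(u) has the shape v'r + vr' for v = u**2/6 + 7*u/12 - 7/24 and r = exp(2*u) — it is the derivative of the product v*r.
A general antiderivative is (4*u**2 + 14*u - 7)*exp(2*u)/24 + C.
The condition gives C = -17*exp(-2)/24 - (-17*exp(-2)/24) = 0.
So G(u) = (4*u**2 + 14*u - 7)*exp(2*u)/24.
Check: d/du[(4*u**2 + 14*u - 7)*exp(2*u)/24] = u**2*exp(2*u)/3 + 3*u*exp(2*u)/2, which equals G'(u).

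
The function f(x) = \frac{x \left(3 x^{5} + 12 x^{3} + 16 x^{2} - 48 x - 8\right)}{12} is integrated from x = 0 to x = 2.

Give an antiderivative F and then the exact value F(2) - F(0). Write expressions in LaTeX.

Differentiate the proposed F(x) back; it has to land on f(x) exactly.
F(x) = \frac{x^{2} \left(15 x^{5} + 84 x^{3} + 140 x^{2} - 560 x - 140\right)}{420} is an antiderivative of f.
Check: d/dx[\frac{x^{2} \left(15 x^{5} + 84 x^{3} + 140 x^{2} - 560 x - 140\right)}{420}] = \frac{x^{6}}{4} + x^{4} + \frac{4 x^{3}}{3} - 4 x^{2} - \frac{2 x}{3}, which equals f(x).
F(2) = \frac{452}{105}; F(0) = 0.
Integral = F(2) - F(0) = \frac{452}{105}.

Antiderivative: F(x) = \frac{x^{2} \left(15 x^{5} + 84 x^{3} + 140 x^{2} - 560 x - 140\right)}{420}; value = \frac{452}{105}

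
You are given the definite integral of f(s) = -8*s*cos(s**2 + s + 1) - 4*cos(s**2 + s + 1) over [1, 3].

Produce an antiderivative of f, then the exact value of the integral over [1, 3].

Antiderivative: F(s) = -4*sin(s**2 + s + 1); value = -4*sin(13) + 4*sin(3)

f matches the chain-rule pattern g'(h)*h' with inner function h(s) = s**2 + s + 1; substituting u = h(s) collapses the integral.
F(s) = -4*sin(s**2 + s + 1) is an antiderivative of f.
Check: d/ds[-4*sin(s**2 + s + 1)] = -8*s*cos(s**2 + s + 1) - 4*cos(s**2 + s + 1) = f(s).
F(3) = -4*sin(13); F(1) = -4*sin(3).
Integral = F(3) - F(1) = -4*sin(13) + 4*sin(3).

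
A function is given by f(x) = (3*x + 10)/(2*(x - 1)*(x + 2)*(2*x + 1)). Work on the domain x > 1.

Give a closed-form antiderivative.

An antiderivative is F(x) = 13*log(x - 1)/18 - 17*log(x + 1/2)/18 + 2*log(x + 2)/9.

The denominator factors as 2*(x - 1)*(x + 2)*(2*x + 1); partial fractions split f into directly integrable pieces: -17/(9*(2*x + 1)) + 2/(9*(x + 2)) + 13/(18*(x - 1)).
Check: d/dx[13*log(x - 1)/18 - 17*log(x + 1/2)/18 + 2*log(x + 2)/9] = (3*x + 10)/(4*x**3 + 6*x**2 - 6*x - 4), which equals f(x).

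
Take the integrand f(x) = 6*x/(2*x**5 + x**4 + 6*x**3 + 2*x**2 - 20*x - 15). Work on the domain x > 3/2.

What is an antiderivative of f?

Factor the denominator ((x + 1)**2*(2*x - 3)*(x**2 + 5)) and decompose: f = -(4*x + 35)/(87*(x**2 + 5)) + 144/(725*(2*x - 3)) - 4/(75*(x + 1)) + 1/(5*(x + 1)**2); each piece integrates to a log, atan, or power term.
Check: d/dx[-(-216*x*log(x - 3/2) + 116*x*log(x + 1) + 50*x*log(x**2 + 5) + 175*sqrt(5)*x*atan(sqrt(5)*x/5) - 216*log(x - 3/2) + 116*log(x + 1) + 50*log(x**2 + 5) + 175*sqrt(5)*atan(sqrt(5)*x/5) + 435)/(2175*(x + 1))] = 6*x/(2*x**5 + x**4 + 6*x**3 + 2*x**2 - 20*x - 15) = f(x).

An antiderivative is F(x) = -(-216*x*log(x - 3/2) + 116*x*log(x + 1) + 50*x*log(x**2 + 5) + 175*sqrt(5)*x*atan(sqrt(5)*x/5) - 216*log(x - 3/2) + 116*log(x + 1) + 50*log(x**2 + 5) + 175*sqrt(5)*atan(sqrt(5)*x/5) + 435)/(2175*(x + 1)).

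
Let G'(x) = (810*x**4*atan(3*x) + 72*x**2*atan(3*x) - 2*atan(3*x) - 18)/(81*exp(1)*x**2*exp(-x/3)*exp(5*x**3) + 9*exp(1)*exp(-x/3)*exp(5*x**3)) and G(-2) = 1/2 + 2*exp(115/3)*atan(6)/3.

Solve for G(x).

G(x) = (-4*exp(-5*x**3 + x/3 - 1)*atan(3*x) + 3)/6

G'(x) has the shape u'v + uv' for u = -2*atan(3*x)/3 and v = exp(-5*x**3 + x/3 - 1) — it is the derivative of the product u*v.
A general antiderivative is -2*exp(-5*x**3 + x/3 - 1)*atan(3*x)/3 + C.
The condition gives C = 1/2 + 2*exp(115/3)*atan(6)/3 - (2*exp(115/3)*atan(6)/3) = 1/2.
So G(x) = (-4*exp(-5*x**3 + x/3 - 1)*atan(3*x) + 3)/6.
Check: d/dx[(-4*exp(-5*x**3 + x/3 - 1)*atan(3*x) + 3)/6] = (810*x**4*atan(3*x) + 72*x**2*atan(3*x) - 2*atan(3*x) - 18)/(81*exp(1)*x**2*exp(-x/3)*exp(5*x**3) + 9*exp(1)*exp(-x/3)*exp(5*x**3)) = G'(x).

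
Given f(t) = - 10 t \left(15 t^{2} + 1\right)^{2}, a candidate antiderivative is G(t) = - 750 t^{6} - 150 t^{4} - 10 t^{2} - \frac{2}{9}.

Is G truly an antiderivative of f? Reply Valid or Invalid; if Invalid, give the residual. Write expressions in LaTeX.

d/dt[G] = - 4500 t^{5} - 600 t^{3} - 20 t
d/dt[G] - f(t) = - 2250 t^{5} - 300 t^{3} - 10 t != 0.

Invalid: d/dt[G] - f = - 2250 t^{5} - 300 t^{3} - 10 t, which is not 0.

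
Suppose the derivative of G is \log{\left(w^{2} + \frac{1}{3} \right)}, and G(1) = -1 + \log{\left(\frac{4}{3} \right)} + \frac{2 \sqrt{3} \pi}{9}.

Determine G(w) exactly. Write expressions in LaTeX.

Since d/dw undoes antidifferentiation here, G(w) must give back the stated G'(w).
A general antiderivative is w \log{\left(w^{2} + \frac{1}{3} \right)} - 2 w + \frac{2 \sqrt{3} \operatorname{atan}{\left(\sqrt{3} w \right)}}{3} + C.
The condition gives C = -1 + \log{\left(\frac{4}{3} \right)} + \frac{2 \sqrt{3} \pi}{9} - (-2 + \log{\left(\frac{4}{3} \right)} + \frac{2 \sqrt{3} \pi}{9}) = 1.
So G(w) = w \log{\left(w^{2} + \frac{1}{3} \right)} - 2 w + \frac{2 \sqrt{3} \operatorname{atan}{\left(\sqrt{3} w \right)}}{3} + 1.
Check: d/dw[w \log{\left(w^{2} + \frac{1}{3} \right)} - 2 w + \frac{2 \sqrt{3} \operatorname{atan}{\left(\sqrt{3} w \right)}}{3} + 1] = \log{\left(w^{2} + \frac{1}{3} \right)} = G'(w).

G(w) = w \log{\left(w^{2} + \frac{1}{3} \right)} - 2 w + \frac{2 \sqrt{3} \operatorname{atan}{\left(\sqrt{3} w \right)}}{3} + 1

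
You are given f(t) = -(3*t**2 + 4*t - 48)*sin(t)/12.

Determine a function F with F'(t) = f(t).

An antiderivative is F(t) = t**2*cos(t)/4 - t*sin(t)/2 + t*cos(t)/3 - sin(t)/3 - 9*cos(t)/2.

A first test for any F(t): its t-derivative must equal f(t) identically.
Check: d/dt[t**2*cos(t)/4 - t*sin(t)/2 + t*cos(t)/3 - sin(t)/3 - 9*cos(t)/2] = -t**2*sin(t)/4 - t*sin(t)/3 + 4*sin(t), which equals f(t).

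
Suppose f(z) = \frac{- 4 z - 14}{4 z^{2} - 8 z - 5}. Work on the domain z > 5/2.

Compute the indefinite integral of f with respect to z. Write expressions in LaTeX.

F(z) = - 2 \log{\left(2 z - 5 \right)} + \log{\left(4 z + 2 \right)} + C

Recover f(z) by differentiating a candidate F(z); any mismatch rules it out.
Check: d/dz[- 2 \log{\left(2 z - 5 \right)} + \log{\left(4 z + 2 \right)}] = \frac{- 4 z - 14}{4 z^{2} - 8 z - 5} = f(z).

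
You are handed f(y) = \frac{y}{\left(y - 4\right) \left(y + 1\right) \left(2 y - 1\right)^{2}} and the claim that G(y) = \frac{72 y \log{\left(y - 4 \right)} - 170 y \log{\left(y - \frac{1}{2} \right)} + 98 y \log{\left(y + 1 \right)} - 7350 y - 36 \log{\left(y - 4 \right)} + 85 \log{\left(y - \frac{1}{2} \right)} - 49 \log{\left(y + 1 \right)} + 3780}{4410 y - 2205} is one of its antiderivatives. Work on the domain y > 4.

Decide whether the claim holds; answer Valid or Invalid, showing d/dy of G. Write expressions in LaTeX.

Valid: G'(y) = f(y).

d/dy[G] = \frac{y}{4 y^{4} - 16 y^{3} - 3 y^{2} + 13 y - 4}
This equals f(y) exactly, so the claim holds.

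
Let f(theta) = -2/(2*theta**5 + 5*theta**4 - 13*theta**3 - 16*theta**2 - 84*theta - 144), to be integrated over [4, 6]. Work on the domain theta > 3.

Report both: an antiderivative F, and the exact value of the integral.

Antiderivative: F(theta) = -2*log(theta - 3)/819 + 16*log(theta + 3/2)/1125 - log(theta + 4)/350 - 29*log(theta**2 + 4)/6500 + 14*atan(theta/2)/1625; value = -16*log(11/2)/1125 - 29*log(40)/6500 - 14*atan(2)/1625 - log(10)/350 - 2*log(3)/819 + log(8)/350 + 14*atan(3)/1625 + 29*log(20)/6500 + 16*log(15/2)/1125

Factor the denominator ((theta - 3)*(theta + 4)*(2*theta + 3)*(theta**2 + 4)) and decompose: f = -(29*theta - 56)/(3250*(theta**2 + 4)) + 32/(1125*(2*theta + 3)) - 1/(350*(theta + 4)) - 2/(819*(theta - 3)); each piece integrates to a log, atan, or power term.
F(theta) = -2*log(theta - 3)/819 + 16*log(theta + 3/2)/1125 - log(theta + 4)/350 - 29*log(theta**2 + 4)/6500 + 14*atan(theta/2)/1625 is an antiderivative of f.
Check: d/dtheta[-2*log(theta - 3)/819 + 16*log(theta + 3/2)/1125 - log(theta + 4)/350 - 29*log(theta**2 + 4)/6500 + 14*atan(theta/2)/1625] = -2/(2*theta**5 + 5*theta**4 - 13*theta**3 - 16*theta**2 - 84*theta - 144) = f(theta).
F(6) = -29*log(40)/6500 - log(10)/350 - 2*log(3)/819 + 14*atan(3)/1625 + 16*log(15/2)/1125; F(4) = -29*log(20)/6500 - log(8)/350 + 14*atan(2)/1625 + 16*log(11/2)/1125.
Integral = F(6) - F(4) = -16*log(11/2)/1125 - 29*log(40)/6500 - 14*atan(2)/1625 - log(10)/350 - 2*log(3)/819 + log(8)/350 + 14*atan(3)/1625 + 29*log(20)/6500 + 16*log(15/2)/1125.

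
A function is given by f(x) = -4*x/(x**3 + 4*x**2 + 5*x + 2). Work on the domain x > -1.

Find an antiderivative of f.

An antiderivative is F(x) = 4*(-2*(x + 1)*log(x + 1) + 2*(x + 1)*log(x + 2) - 1)/(x + 1).

Factor the denominator ((x + 1)**2*(x + 2)) and decompose: f = 8/(x + 2) - 8/(x + 1) + 4/(x + 1)**2; each piece integrates to a log, atan, or power term.
Check: d/dx[4*(-2*(x + 1)*log(x + 1) + 2*(x + 1)*log(x + 2) - 1)/(x + 1)] = -4*x/(x**3 + 4*x**2 + 5*x + 2) = f(x).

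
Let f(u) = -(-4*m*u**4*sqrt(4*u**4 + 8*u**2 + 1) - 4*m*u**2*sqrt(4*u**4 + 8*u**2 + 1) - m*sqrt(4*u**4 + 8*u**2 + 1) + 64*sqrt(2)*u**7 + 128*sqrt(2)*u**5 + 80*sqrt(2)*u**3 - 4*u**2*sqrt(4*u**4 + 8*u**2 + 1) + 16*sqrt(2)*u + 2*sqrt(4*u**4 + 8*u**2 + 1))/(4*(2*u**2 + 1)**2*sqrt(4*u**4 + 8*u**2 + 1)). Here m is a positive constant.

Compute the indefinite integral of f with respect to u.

F(u) = m*u/4 - u/(4*u**2 + 2) - sqrt(2*u**4 + 4*u**2 + 1/2) + C

Since d/du undoes antidifferentiation here, F'(u) = f(u) is required of F(u).
Check: d/du[m*u/4 - u/(4*u**2 + 2) - sqrt(2*u**4 + 4*u**2 + 1/2)] = (4*m*u**4*sqrt(4*u**4 + 8*u**2 + 1) + 4*m*u**2*sqrt(4*u**4 + 8*u**2 + 1) + m*sqrt(4*u**4 + 8*u**2 + 1) - 64*sqrt(2)*u**7 - 128*sqrt(2)*u**5 - 80*sqrt(2)*u**3 + 4*u**2*sqrt(4*u**4 + 8*u**2 + 1) - 16*sqrt(2)*u - 2*sqrt(4*u**4 + 8*u**2 + 1))/(16*u**4*sqrt(4*u**4 + 8*u**2 + 1) + 16*u**2*sqrt(4*u**4 + 8*u**2 + 1) + 4*sqrt(4*u**4 + 8*u**2 + 1)), which equals f(u).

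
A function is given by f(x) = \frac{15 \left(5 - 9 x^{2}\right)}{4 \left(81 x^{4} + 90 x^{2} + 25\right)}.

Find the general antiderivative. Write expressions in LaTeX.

F(x) = \frac{15 x}{36 x^{2} + 20} + C

f has the shape u'v + uv' for u = \frac{5 x}{4} and v = \frac{1}{3 x^{2} + \frac{5}{3}} — it is the derivative of the product u*v.
Check: d/dx[\frac{15 x}{36 x^{2} + 20}] = \frac{75 - 135 x^{2}}{324 x^{4} + 360 x^{2} + 100}, which equals f(x).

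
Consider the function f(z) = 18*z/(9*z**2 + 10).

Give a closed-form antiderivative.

An antiderivative is F(z) = log(3*z**2/2 + 5/3).

The substitution u = 3*z**2/2 + 5/3 works: f is exactly (dF/du)*(du/dz) for that inner function.
Check: d/dz[log(3*z**2/2 + 5/3)] = 18*z/(9*z**2 + 10) = f(z).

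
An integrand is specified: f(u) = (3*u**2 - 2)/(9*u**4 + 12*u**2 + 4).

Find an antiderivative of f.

f has the shape v'r + vr' for v = -u and r = 1/(3*u**2 + 2) — it is the derivative of the product v*r.
Check: d/du[-u/(3*u**2 + 2)] = (3*u**2 - 2)/(9*u**4 + 12*u**2 + 4) = f(u).

An antiderivative is F(u) = -u/(3*u**2 + 2).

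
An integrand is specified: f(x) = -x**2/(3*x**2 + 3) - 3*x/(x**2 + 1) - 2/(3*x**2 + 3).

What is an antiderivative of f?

An antiderivative is F(x) = -x/3 - 3*log(x**2 + 1)/2 - atan(x)/3.

Integrate term by term and add the pieces.
Check: d/dx[-x/3 - 3*log(x**2 + 1)/2 - atan(x)/3] = (-x**2 - 9*x - 2)/(3*x**2 + 3), which equals f(x).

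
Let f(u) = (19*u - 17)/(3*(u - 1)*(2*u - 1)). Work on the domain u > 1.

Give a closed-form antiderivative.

An antiderivative is F(u) = 2*log(u - 1)/3 + 5*log(2*u - 1)/2.

Check any antiderivative F(u) by computing F'(u) and comparing it with f(u).
Check: d/du[2*log(u - 1)/3 + 5*log(2*u - 1)/2] = (19*u - 17)/(6*u**2 - 9*u + 3), which equals f(u).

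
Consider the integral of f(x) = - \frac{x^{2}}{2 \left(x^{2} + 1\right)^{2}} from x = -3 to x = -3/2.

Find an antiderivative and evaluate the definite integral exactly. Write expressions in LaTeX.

Antiderivative: F(x) = - \frac{x^{2} \operatorname{atan}{\left(x \right)} - x + \operatorname{atan}{\left(x \right)}}{4 \left(x^{2} + 1\right)}; value = - \frac{\operatorname{atan}{\left(3 \right)}}{4} - \frac{21}{520} + \frac{\operatorname{atan}{\left(\frac{3}{2} \right)}}{4}

A first test for any F(x): its x-derivative must equal f(x) identically.
F(x) = - \frac{x^{2} \operatorname{atan}{\left(x \right)} - x + \operatorname{atan}{\left(x \right)}}{4 \left(x^{2} + 1\right)} is an antiderivative of f.
Check: d/dx[- \frac{x^{2} \operatorname{atan}{\left(x \right)} - x + \operatorname{atan}{\left(x \right)}}{4 \left(x^{2} + 1\right)}] = - \frac{x^{2}}{2 x^{4} + 4 x^{2} + 2}, which equals f(x).
F(-3/2) = - \frac{3}{26} + \frac{\operatorname{atan}{\left(\frac{3}{2} \right)}}{4}; F(-3) = - \frac{3}{40} + \frac{\operatorname{atan}{\left(3 \right)}}{4}.
Integral = F(-3/2) - F(-3) = - \frac{\operatorname{atan}{\left(3 \right)}}{4} - \frac{21}{520} + \frac{\operatorname{atan}{\left(\frac{3}{2} \right)}}{4}.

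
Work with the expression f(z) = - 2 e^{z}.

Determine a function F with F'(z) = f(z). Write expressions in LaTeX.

An antiderivative is F(z) = - 2 e^{z}.

Recover f(z) by differentiating a candidate F(z); any mismatch rules it out.
Check: d/dz[- 2 e^{z}] = - 2 e^{z} = f(z).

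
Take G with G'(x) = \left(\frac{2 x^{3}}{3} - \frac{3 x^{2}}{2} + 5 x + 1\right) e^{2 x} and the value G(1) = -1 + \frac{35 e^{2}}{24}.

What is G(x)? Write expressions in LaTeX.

G'(x) has the shape u'v + uv' for u = \frac{x^{3}}{3} - \frac{5 x^{2}}{4} + \frac{15 x}{4} - \frac{11}{8} and v = e^{2 x} — it is the derivative of the product u*v.
A general antiderivative is \frac{\left(8 x^{3} - 30 x^{2} + 90 x - 33\right) e^{2 x}}{24} + C.
The condition gives C = -1 + \frac{35 e^{2}}{24} - (\frac{35 e^{2}}{24}) = -1.
So G(x) = \frac{\left(8 x^{3} - 30 x^{2} + 90 x - 33\right) e^{2 x}}{24} - 1.
Check: d/dx[\frac{\left(8 x^{3} - 30 x^{2} + 90 x - 33\right) e^{2 x}}{24} - 1] = \frac{2 x^{3} e^{2 x}}{3} - \frac{3 x^{2} e^{2 x}}{2} + 5 x e^{2 x} + e^{2 x}, which equals G'(x).

G(x) = \frac{\left(8 x^{3} - 30 x^{2} + 90 x - 33\right) e^{2 x}}{24} - 1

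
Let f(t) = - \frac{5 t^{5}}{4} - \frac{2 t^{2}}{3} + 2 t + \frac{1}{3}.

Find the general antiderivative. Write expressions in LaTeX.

The integrand splits into summands that can be handled one at a time.
Check: d/dt[- \frac{5 t^{6}}{24} - \frac{2 t^{3}}{9} + t^{2} + \frac{t}{3}] = - \frac{5 t^{5}}{4} - \frac{2 t^{2}}{3} + 2 t + \frac{1}{3} = f(t).

F(t) = - \frac{5 t^{6}}{24} - \frac{2 t^{3}}{9} + t^{2} + \frac{t}{3} + C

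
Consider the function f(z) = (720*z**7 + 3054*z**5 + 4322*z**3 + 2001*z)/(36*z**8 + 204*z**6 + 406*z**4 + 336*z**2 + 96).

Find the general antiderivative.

F(z) = 5*log(z**4 + 3*z**2 + 3/2) - 3/(4*(z**2 + 4/3)) + C

Any candidate F(z) must reproduce f(z) exactly when differentiated.
Check: d/dz[5*log(z**4 + 3*z**2 + 3/2) - 3/(4*(z**2 + 4/3))] = (720*z**7 + 3054*z**5 + 4322*z**3 + 2001*z)/(36*z**8 + 204*z**6 + 406*z**4 + 336*z**2 + 96) = f(z).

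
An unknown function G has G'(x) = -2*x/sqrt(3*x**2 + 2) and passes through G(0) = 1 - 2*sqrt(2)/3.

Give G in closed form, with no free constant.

G(x) = -(2*sqrt(3*x**2 + 2) - 3)/3

G'(x) matches the chain-rule pattern g'(h)*h' with inner function h(x) = 3*x**2 + 2; substituting u = h(x) collapses the integral.
A general antiderivative is -2*sqrt(3*x**2 + 2)/3 + C.
The condition gives C = 1 - 2*sqrt(2)/3 - (-2*sqrt(2)/3) = 1.
So G(x) = -(2*sqrt(3*x**2 + 2) - 3)/3.
Check: d/dx[-(2*sqrt(3*x**2 + 2) - 3)/3] = -2*x/sqrt(3*x**2 + 2) = G'(x).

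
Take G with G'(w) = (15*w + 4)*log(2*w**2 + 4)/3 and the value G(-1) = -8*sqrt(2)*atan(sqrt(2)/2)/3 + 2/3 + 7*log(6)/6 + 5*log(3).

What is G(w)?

G(w) = 5*w**2*log(2*w**2 + 4)/2 - 5*w**2/2 + 4*w*log(2*w**2 + 4)/3 - 8*w/3 + 5*log(w**2 + 2) + 8*sqrt(2)*atan(sqrt(2)*w/2)/3 + 1/2

A candidate passes only if d/dw[G] lands on the given G'(w) exactly.
A general antiderivative is -5*w**2/2 - 8*w/3 + (5*w**2/2 + 4*w/3)*log(2*w**2 + 4) + 5*log(w**2 + 2) + 8*sqrt(2)*atan(sqrt(2)*w/2)/3 + C.
The condition gives C = -8*sqrt(2)*atan(sqrt(2)/2)/3 + 2/3 + 7*log(6)/6 + 5*log(3) - (-8*sqrt(2)*atan(sqrt(2)/2)/3 + 1/6 + 7*log(6)/6 + 5*log(3)) = 1/2.
So G(w) = 5*w**2*log(2*w**2 + 4)/2 - 5*w**2/2 + 4*w*log(2*w**2 + 4)/3 - 8*w/3 + 5*log(w**2 + 2) + 8*sqrt(2)*atan(sqrt(2)*w/2)/3 + 1/2.
Check: d/dw[5*w**2*log(2*w**2 + 4)/2 - 5*w**2/2 + 4*w*log(2*w**2 + 4)/3 - 8*w/3 + 5*log(w**2 + 2) + 8*sqrt(2)*atan(sqrt(2)*w/2)/3 + 1/2] = 5*w*log(w**2 + 2) + 5*w*log(2) + 4*log(w**2 + 2)/3 + 4*log(2)/3, which equals G'(w).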